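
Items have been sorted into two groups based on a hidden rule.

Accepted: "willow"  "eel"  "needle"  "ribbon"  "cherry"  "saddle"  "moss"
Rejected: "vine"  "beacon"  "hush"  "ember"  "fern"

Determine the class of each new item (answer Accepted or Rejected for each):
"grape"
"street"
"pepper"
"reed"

Rejected, Accepted, Accepted, Accepted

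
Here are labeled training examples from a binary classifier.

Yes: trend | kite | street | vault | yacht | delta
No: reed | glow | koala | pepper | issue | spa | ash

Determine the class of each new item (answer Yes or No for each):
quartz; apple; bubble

Checking candidate rules against both groups, what survives is: contains 't'.
quartz: has 't', fits → Yes.
apple: no 't', lacks this property → No.
bubble: no 't', lacks this property → No.

Yes, No, No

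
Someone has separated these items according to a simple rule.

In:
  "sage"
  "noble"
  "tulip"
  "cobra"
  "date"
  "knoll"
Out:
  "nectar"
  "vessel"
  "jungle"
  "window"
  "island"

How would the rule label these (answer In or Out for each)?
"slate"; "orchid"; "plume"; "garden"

The rule appears to be: length ≤ 5.
"slate" → length 5 → In.
"orchid" → length 6 → Out.
"plume" → length 5 → In.
"garden" → length 6 → Out.

In, Out, In, Out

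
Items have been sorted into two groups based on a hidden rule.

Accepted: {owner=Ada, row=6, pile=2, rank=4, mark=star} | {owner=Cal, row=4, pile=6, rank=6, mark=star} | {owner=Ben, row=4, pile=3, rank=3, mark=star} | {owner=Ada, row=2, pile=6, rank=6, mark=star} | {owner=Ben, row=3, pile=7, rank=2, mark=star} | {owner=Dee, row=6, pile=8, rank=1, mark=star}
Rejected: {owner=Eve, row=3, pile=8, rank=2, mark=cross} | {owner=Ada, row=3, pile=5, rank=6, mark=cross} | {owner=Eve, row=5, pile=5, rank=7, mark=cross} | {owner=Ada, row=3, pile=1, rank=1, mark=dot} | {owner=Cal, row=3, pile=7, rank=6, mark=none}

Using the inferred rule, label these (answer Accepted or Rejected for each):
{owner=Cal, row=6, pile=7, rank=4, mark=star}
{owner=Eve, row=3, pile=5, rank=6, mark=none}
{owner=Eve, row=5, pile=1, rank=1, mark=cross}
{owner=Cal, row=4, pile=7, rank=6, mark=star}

The rule appears to be: mark is star.
{owner=Cal, row=6, pile=7, rank=4, mark=star} — mark is star, hence Accepted.
{owner=Eve, row=3, pile=5, rank=6, mark=none} — mark is none, hence Rejected.
{owner=Eve, row=5, pile=1, rank=1, mark=cross} — mark is cross, hence Rejected.
{owner=Cal, row=4, pile=7, rank=6, mark=star} — mark is star, hence Accepted.

Accepted, Rejected, Rejected, Accepted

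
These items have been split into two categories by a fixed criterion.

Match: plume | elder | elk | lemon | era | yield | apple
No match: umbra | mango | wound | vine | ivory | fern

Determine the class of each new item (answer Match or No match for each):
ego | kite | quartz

Match, No match, No match

One predicate separates the groups cleanly: odd length AND contains 'e'.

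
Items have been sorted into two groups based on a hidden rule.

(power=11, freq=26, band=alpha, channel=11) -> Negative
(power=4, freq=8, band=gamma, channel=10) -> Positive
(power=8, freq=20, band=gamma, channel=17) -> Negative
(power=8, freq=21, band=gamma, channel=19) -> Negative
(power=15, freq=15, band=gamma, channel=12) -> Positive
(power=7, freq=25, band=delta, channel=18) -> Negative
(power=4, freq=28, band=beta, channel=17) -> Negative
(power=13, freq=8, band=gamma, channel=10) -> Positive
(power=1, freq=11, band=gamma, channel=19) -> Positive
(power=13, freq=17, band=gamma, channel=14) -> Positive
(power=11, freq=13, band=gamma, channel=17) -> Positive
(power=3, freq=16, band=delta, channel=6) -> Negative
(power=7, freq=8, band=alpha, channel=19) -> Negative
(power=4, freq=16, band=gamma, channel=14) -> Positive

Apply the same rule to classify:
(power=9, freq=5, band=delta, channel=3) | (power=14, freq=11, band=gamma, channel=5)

Every 'Positive' example satisfies: band is gamma AND freq ≤ 17. None of the 'Negative' examples do.
Negative: (power=9, freq=5, band=delta, channel=3), since band is delta, freq = 5.
Positive: (power=14, freq=11, band=gamma, channel=5), since band is gamma, freq = 11.

Negative, Positive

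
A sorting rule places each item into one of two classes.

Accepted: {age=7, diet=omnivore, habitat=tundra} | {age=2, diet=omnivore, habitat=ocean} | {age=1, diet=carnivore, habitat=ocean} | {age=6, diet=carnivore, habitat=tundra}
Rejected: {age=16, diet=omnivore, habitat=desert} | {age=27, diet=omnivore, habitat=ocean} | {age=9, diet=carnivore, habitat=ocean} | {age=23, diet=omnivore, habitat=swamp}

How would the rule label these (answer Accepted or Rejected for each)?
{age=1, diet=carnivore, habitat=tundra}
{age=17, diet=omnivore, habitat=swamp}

The simplest hypothesis consistent with all the labels is: age ≤ 7.
{age=1, diet=carnivore, habitat=tundra}: age = 1, qualifies → Accepted. {age=17, diet=omnivore, habitat=swamp}: age = 17, fails this test → Rejected.

Accepted, Rejected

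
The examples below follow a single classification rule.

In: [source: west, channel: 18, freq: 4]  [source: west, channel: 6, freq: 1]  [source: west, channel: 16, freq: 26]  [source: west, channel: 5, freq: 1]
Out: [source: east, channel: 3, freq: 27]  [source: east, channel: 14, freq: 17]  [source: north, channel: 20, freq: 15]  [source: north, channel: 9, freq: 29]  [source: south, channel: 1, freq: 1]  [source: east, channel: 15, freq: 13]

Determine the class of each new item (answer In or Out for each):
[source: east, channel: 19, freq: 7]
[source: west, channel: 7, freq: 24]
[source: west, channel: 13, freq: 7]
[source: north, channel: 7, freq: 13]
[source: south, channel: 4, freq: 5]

The classifier is using: source is west.
[source: east, channel: 19, freq: 7]: source is east, does not satisfy this → Out. [source: west, channel: 7, freq: 24]: source is west, meets the rule → In. [source: west, channel: 13, freq: 7]: source is west, meets the rule → In. [source: north, channel: 7, freq: 13]: source is north, does not satisfy this → Out. [source: south, channel: 4, freq: 5]: source is south, does not satisfy this → Out.

Out, In, In, Out, Out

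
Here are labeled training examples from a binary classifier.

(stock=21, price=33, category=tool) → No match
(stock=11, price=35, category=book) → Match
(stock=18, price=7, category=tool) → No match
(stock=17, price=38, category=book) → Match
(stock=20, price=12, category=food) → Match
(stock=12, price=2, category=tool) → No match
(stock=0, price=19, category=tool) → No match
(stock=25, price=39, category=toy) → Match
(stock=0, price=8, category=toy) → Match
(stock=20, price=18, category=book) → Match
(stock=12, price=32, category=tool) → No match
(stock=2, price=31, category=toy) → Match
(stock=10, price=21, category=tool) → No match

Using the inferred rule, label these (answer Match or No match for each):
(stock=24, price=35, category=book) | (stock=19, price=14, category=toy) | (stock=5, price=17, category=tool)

Match, Match, No match

Looking at the examples, the only property every 'Match' case has and every 'No match' case lacks is: category is not tool.
(stock=24, price=35, category=book) — category is book, hence Match. (stock=19, price=14, category=toy) — category is toy, hence Match. (stock=5, price=17, category=tool) — category is tool, hence No match.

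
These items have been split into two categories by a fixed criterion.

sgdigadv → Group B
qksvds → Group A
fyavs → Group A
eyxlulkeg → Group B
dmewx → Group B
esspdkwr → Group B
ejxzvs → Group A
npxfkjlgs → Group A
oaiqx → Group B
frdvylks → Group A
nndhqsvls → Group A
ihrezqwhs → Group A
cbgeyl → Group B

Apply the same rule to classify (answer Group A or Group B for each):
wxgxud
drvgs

The rule appears to be: ends with 's'.

Group B, Group A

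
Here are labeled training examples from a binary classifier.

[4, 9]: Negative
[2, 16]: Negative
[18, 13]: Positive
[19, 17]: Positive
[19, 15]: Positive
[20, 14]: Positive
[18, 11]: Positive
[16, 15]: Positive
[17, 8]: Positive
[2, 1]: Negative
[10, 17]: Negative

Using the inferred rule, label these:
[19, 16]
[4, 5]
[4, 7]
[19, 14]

Positive, Negative, Negative, Positive

Rule: first ≥ 11. This holds for each 'Positive' example and fails for each 'Negative' one.
[19, 16] — first 19, hence Positive. [4, 5] — first 4, hence Negative. [4, 7] — first 4, hence Negative. [19, 14] — first 19, hence Positive.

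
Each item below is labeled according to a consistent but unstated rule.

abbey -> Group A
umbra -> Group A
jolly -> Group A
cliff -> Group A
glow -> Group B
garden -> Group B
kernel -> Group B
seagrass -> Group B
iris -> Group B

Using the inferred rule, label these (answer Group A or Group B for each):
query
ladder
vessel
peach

Group A, Group B, Group B, Group A

All 'Group A' examples share one property — odd length — and every 'Group B' example lacks it.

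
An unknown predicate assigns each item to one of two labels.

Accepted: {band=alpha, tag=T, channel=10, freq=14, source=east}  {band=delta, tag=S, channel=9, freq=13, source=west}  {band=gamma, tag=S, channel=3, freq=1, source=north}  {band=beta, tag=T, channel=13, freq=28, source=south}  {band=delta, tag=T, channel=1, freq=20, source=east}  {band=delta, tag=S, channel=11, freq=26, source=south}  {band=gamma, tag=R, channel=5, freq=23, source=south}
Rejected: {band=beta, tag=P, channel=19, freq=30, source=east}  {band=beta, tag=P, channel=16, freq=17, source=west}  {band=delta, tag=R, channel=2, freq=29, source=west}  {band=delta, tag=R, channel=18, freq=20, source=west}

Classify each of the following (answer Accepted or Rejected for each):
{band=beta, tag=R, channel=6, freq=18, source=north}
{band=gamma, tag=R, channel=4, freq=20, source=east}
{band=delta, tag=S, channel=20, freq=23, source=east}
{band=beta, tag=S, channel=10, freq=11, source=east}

Every 'Accepted' example satisfies: freq ≤ 28 AND channel ≤ 13. None of the 'Rejected' examples do.

Accepted, Accepted, Rejected, Accepted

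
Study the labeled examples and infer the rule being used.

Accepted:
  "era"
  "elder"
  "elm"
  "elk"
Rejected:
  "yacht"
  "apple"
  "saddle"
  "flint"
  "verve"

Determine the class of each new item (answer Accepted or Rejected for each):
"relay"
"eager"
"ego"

Rejected, Accepted, Accepted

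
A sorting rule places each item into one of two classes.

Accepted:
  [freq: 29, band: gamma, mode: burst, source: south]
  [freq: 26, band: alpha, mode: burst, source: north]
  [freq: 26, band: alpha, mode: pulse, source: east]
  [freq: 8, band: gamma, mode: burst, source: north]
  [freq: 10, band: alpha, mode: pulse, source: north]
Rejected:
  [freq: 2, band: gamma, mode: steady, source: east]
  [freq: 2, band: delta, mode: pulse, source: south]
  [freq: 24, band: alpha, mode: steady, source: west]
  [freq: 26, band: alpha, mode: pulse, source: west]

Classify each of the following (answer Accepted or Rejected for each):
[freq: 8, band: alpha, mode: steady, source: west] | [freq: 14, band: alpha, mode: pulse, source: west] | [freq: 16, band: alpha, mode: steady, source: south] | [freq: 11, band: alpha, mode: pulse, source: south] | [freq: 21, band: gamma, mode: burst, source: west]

Rejected, Rejected, Accepted, Accepted, Rejected

Every 'Accepted' example satisfies: source is not west AND freq ≥ 8. None of the 'Rejected' examples do.
[freq: 8, band: alpha, mode: steady, source: west] → source is west, freq = 8 → Rejected.
[freq: 14, band: alpha, mode: pulse, source: west] → source is west, freq = 14 → Rejected.
[freq: 16, band: alpha, mode: steady, source: south] → source is south, freq = 16 → Accepted.
[freq: 11, band: alpha, mode: pulse, source: south] → source is south, freq = 11 → Accepted.
[freq: 21, band: gamma, mode: burst, source: west] → source is west, freq = 21 → Rejected.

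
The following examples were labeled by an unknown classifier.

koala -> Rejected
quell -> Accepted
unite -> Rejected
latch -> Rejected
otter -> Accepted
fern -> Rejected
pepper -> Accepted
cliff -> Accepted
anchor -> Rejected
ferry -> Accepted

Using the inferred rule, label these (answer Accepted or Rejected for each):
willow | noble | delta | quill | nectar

The simplest hypothesis consistent with all the labels is: has a double letter.
willow: 'll' doubled — has this property, so Accepted. noble: no doubled letter — fails this test, so Rejected. delta: no doubled letter — fails this test, so Rejected. quill: 'll' doubled — has this property, so Accepted. nectar: no doubled letter — fails this test, so Rejected.

Accepted, Rejected, Rejected, Accepted, Rejected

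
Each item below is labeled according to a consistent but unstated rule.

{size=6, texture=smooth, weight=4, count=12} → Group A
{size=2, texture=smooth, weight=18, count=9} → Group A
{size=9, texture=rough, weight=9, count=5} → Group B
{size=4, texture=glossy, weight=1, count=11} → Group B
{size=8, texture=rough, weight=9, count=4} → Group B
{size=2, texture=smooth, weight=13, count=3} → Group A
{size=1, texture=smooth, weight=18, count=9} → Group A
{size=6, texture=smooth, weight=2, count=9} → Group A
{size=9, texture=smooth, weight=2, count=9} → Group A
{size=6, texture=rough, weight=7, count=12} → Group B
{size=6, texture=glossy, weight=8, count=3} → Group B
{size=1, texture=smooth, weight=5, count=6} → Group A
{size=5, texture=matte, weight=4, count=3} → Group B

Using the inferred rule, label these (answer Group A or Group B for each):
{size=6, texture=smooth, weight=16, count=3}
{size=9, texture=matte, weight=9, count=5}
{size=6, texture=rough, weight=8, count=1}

Group A, Group B, Group B

All 'Group A' examples share one property — texture is smooth — and every 'Group B' example lacks it.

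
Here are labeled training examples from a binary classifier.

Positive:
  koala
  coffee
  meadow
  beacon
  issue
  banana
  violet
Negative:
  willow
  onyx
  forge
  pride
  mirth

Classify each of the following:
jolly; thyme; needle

Negative, Negative, Positive

Rule: has ≥ 3 vowels. This holds for each 'Positive' example and fails for each 'Negative' one.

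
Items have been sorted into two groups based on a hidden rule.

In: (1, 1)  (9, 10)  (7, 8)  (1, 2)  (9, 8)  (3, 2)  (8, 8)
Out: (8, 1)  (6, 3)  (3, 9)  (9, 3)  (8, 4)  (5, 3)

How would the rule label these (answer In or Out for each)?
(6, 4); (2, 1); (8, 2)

Out, In, Out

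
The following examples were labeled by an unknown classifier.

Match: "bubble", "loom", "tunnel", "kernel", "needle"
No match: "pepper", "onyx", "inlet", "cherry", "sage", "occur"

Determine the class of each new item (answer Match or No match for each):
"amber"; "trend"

No match, No match

The common property of the 'Match' items is: even length AND contains 'l'. No 'No match' item has it.
"amber": length 5, no 'l' — lacks this property, so No match. "trend": length 5, no 'l' — lacks this property, so No match.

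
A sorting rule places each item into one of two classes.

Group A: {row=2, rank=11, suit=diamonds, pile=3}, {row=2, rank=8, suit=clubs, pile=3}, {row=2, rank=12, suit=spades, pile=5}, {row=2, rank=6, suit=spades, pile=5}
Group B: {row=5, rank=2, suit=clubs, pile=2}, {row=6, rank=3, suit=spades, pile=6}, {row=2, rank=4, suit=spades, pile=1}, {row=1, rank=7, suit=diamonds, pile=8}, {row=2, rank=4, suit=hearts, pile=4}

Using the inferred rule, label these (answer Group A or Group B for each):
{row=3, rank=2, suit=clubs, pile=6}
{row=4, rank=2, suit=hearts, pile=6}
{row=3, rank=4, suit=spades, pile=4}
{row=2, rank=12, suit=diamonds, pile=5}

Group B, Group B, Group B, Group A

A rule that fits every label: rank ≥ 6 AND row = 2 — true of each 'Group A' example, false of each 'Group B' one.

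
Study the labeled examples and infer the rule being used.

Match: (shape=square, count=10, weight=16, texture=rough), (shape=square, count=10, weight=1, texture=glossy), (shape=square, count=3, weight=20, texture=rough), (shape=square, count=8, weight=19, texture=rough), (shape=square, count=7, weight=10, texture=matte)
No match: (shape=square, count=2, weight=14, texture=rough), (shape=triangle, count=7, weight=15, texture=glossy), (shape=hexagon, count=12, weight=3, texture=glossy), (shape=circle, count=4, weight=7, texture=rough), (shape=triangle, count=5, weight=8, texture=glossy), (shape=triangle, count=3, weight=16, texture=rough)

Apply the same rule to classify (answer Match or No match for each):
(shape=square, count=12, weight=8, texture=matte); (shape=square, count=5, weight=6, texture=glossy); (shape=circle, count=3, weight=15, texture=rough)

The simplest hypothesis consistent with all the labels is: shape is square AND count ≥ 3.
(shape=square, count=12, weight=8, texture=matte): Match (shape is square, count = 12).
(shape=square, count=5, weight=6, texture=glossy): Match (shape is square, count = 5).
(shape=circle, count=3, weight=15, texture=rough): No match (shape is circle, count = 3).

Match, Match, No match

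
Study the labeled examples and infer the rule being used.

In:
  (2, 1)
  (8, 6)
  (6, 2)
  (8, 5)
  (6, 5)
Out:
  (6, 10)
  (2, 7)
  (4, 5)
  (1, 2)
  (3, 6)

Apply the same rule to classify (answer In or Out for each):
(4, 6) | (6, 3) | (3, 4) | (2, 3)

Out, In, Out, Out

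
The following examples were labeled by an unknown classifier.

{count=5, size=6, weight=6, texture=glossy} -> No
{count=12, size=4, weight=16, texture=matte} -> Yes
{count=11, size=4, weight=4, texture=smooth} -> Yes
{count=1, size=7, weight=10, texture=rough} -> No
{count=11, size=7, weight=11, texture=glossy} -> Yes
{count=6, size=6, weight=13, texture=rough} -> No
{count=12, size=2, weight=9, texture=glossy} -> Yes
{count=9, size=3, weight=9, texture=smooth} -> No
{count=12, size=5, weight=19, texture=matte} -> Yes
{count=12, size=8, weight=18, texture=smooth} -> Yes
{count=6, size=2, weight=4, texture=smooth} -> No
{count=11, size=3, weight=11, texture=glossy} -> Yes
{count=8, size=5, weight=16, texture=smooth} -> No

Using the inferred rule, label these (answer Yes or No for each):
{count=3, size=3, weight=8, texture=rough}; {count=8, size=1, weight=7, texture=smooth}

No, No

The distinguishing property — count ≥ 11 — holds for all the 'Yes' cases and none of the 'No' cases.
{count=3, size=3, weight=8, texture=rough}: count = 3 — does not satisfy this, so No. {count=8, size=1, weight=7, texture=smooth}: count = 8 — does not satisfy this, so No.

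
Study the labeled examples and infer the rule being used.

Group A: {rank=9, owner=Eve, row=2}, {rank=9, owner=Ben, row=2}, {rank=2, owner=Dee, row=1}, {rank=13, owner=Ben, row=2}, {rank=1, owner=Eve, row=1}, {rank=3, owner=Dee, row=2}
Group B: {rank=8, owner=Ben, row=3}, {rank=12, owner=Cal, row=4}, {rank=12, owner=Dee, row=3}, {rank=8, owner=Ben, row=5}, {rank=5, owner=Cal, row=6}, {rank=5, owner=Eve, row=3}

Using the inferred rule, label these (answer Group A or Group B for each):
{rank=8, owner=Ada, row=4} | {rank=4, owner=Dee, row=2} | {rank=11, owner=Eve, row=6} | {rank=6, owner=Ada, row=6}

Group B, Group A, Group B, Group B

The classifier is using: row ≤ 2.
{rank=8, owner=Ada, row=4}: row = 4, fails the rule → Group B.
{rank=4, owner=Dee, row=2}: row = 2, matches → Group A.
{rank=11, owner=Eve, row=6}: row = 6, fails the rule → Group B.
{rank=6, owner=Ada, row=6}: row = 6, fails the rule → Group B.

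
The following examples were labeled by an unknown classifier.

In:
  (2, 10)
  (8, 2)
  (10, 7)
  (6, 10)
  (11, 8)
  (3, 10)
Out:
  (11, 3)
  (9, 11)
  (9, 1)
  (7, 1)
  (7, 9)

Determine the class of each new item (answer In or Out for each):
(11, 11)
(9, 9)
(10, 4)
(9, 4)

Out, Out, In, In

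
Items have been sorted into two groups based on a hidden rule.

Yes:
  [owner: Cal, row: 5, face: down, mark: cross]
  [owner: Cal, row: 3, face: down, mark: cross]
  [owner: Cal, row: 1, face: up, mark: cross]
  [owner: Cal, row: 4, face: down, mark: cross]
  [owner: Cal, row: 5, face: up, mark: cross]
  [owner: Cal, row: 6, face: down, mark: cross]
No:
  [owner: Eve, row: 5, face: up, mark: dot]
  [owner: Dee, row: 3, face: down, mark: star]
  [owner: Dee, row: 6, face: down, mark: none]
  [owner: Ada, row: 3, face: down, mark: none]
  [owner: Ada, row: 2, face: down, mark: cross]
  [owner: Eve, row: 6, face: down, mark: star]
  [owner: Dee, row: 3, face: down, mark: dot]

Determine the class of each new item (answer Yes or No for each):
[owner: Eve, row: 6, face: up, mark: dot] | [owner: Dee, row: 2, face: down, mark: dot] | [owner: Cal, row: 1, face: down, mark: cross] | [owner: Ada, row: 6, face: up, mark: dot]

No, No, Yes, No

'Yes' ⟺ owner is Cal.
[owner: Eve, row: 6, face: up, mark: dot]: owner is Eve — fails this test, so No.
[owner: Dee, row: 2, face: down, mark: dot]: owner is Dee — fails this test, so No.
[owner: Cal, row: 1, face: down, mark: cross]: owner is Cal — matches, so Yes.
[owner: Ada, row: 6, face: up, mark: dot]: owner is Ada — fails this test, so No.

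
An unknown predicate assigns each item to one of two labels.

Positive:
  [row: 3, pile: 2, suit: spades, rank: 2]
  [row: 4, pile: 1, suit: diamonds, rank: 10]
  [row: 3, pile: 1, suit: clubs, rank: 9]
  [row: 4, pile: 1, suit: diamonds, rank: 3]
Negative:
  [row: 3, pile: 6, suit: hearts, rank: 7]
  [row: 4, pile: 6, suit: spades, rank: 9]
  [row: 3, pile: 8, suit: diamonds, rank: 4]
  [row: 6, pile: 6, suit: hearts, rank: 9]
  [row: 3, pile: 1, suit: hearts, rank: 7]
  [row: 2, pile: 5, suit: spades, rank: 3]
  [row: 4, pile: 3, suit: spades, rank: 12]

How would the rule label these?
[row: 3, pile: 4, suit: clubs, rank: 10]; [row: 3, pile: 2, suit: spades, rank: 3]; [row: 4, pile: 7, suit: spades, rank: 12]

Negative, Positive, Negative

Every 'Positive' example satisfies: pile ≤ 2 AND rank ≠ 7. None of the 'Negative' examples do.
[row: 3, pile: 4, suit: clubs, rank: 10]: Negative (pile = 4, rank = 10). [row: 3, pile: 2, suit: spades, rank: 3]: Positive (pile = 2, rank = 3). [row: 4, pile: 7, suit: spades, rank: 12]: Negative (pile = 7, rank = 12).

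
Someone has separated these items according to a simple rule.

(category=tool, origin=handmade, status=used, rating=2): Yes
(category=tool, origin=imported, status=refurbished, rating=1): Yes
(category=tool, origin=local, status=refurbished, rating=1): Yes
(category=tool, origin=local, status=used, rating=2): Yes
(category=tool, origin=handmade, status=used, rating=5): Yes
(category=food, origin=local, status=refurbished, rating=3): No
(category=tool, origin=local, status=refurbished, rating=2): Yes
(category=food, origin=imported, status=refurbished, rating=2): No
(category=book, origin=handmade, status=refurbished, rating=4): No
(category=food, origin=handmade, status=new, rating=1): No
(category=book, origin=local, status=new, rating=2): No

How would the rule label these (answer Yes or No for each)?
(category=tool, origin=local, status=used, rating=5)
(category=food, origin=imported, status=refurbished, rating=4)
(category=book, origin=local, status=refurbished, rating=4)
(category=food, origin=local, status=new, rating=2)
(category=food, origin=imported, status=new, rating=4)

Yes, No, No, No, No

A rule that fits every label: category is tool — true of each 'Yes' example, false of each 'No' one.
(category=tool, origin=local, status=used, rating=5): Yes (category is tool).
(category=food, origin=imported, status=refurbished, rating=4): No (category is food).
(category=book, origin=local, status=refurbished, rating=4): No (category is book).
(category=food, origin=local, status=new, rating=2): No (category is food).
(category=food, origin=imported, status=new, rating=4): No (category is food).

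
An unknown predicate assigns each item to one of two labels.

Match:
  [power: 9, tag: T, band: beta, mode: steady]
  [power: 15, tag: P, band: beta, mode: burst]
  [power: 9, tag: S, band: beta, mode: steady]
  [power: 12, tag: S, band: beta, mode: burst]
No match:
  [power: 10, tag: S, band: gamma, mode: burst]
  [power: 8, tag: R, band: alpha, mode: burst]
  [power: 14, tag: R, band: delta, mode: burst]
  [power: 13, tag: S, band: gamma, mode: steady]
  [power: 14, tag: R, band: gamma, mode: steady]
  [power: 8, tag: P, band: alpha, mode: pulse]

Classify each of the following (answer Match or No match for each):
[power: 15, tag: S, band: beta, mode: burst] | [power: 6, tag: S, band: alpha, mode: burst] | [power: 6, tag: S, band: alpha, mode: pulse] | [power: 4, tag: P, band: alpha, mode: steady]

The pattern is that an item is 'Match' exactly when: band is beta.
[power: 15, tag: S, band: beta, mode: burst] — band is beta, hence Match. [power: 6, tag: S, band: alpha, mode: burst] — band is alpha, hence No match. [power: 6, tag: S, band: alpha, mode: pulse] — band is alpha, hence No match. [power: 4, tag: P, band: alpha, mode: steady] — band is alpha, hence No match.

Match, No match, No match, No match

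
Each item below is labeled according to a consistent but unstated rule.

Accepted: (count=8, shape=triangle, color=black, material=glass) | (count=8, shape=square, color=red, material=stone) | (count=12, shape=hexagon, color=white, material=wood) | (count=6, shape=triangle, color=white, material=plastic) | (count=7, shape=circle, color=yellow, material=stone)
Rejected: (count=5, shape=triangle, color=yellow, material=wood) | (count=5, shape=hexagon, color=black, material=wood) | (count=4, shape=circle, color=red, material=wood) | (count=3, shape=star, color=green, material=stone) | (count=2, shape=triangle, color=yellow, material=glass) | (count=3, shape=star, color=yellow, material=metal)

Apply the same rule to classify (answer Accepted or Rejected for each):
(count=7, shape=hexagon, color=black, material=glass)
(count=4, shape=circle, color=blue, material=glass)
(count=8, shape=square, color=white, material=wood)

Accepted, Rejected, Accepted

The classifier is using: count ≥ 6.
(count=7, shape=hexagon, color=black, material=glass) → count = 7 → Accepted.
(count=4, shape=circle, color=blue, material=glass) → count = 4 → Rejected.
(count=8, shape=square, color=white, material=wood) → count = 8 → Accepted.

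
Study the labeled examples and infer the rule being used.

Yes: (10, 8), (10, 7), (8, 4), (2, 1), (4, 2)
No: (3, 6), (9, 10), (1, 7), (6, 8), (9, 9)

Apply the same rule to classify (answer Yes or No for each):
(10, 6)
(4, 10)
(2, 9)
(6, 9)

The rule appears to be: first > second.
(10, 6) — 10 > 6, hence Yes. (4, 10) — 4 < 10, hence No. (2, 9) — 2 < 9, hence No. (6, 9) — 6 < 9, hence No.

Yes, No, No, No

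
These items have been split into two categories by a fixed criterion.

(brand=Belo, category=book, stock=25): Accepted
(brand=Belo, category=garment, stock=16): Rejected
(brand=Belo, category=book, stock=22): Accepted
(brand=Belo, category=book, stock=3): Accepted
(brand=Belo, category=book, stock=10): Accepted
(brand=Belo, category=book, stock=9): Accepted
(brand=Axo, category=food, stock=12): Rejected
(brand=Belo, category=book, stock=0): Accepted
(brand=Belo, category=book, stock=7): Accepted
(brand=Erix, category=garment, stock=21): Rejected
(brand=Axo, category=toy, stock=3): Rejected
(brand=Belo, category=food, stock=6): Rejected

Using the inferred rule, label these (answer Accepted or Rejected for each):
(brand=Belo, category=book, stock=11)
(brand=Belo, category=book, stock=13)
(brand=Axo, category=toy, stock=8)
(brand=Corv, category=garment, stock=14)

A rule that fits every label: category is book — true of each 'Accepted' example, false of each 'Rejected' one.
(brand=Belo, category=book, stock=11) → category is book → Accepted. (brand=Belo, category=book, stock=13) → category is book → Accepted. (brand=Axo, category=toy, stock=8) → category is toy → Rejected. (brand=Corv, category=garment, stock=14) → category is garment → Rejected.

Accepted, Accepted, Rejected, Rejected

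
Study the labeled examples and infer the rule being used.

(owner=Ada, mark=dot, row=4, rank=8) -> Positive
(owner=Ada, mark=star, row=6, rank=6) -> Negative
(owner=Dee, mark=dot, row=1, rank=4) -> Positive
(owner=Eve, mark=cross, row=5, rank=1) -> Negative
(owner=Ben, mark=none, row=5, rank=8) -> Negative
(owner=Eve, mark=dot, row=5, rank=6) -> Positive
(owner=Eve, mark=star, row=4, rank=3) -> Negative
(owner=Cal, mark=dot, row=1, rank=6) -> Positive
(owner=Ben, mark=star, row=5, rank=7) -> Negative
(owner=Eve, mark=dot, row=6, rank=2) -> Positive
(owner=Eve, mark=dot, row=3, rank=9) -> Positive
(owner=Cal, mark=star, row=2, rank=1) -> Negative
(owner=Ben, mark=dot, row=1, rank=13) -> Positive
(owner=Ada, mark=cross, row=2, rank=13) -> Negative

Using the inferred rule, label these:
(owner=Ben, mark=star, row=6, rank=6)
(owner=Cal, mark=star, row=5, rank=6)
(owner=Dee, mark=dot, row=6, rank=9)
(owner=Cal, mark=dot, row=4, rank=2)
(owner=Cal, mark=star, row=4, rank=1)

The distinguishing property — mark is dot — holds for all the 'Positive' cases and none of the 'Negative' cases.
(owner=Ben, mark=star, row=6, rank=6) — mark is star, hence Negative.
(owner=Cal, mark=star, row=5, rank=6) — mark is star, hence Negative.
(owner=Dee, mark=dot, row=6, rank=9) — mark is dot, hence Positive.
(owner=Cal, mark=dot, row=4, rank=2) — mark is dot, hence Positive.
(owner=Cal, mark=star, row=4, rank=1) — mark is star, hence Negative.

Negative, Negative, Positive, Positive, Negative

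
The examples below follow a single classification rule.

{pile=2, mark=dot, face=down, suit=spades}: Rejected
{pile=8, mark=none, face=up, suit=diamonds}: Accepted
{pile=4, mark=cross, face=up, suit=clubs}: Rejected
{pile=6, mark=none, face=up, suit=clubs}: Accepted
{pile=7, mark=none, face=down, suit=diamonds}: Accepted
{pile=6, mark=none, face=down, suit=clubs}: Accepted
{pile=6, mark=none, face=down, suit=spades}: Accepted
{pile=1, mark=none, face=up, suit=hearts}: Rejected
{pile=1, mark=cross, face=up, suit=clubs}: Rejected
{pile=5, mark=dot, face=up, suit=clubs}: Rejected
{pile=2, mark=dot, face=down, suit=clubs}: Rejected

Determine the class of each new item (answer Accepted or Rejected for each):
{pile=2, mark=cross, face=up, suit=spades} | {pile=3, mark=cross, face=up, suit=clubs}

Rejected, Rejected

The classifier is using: pile ≥ 6.
{pile=2, mark=cross, face=up, suit=spades} — pile = 2, hence Rejected.
{pile=3, mark=cross, face=up, suit=clubs} — pile = 3, hence Rejected.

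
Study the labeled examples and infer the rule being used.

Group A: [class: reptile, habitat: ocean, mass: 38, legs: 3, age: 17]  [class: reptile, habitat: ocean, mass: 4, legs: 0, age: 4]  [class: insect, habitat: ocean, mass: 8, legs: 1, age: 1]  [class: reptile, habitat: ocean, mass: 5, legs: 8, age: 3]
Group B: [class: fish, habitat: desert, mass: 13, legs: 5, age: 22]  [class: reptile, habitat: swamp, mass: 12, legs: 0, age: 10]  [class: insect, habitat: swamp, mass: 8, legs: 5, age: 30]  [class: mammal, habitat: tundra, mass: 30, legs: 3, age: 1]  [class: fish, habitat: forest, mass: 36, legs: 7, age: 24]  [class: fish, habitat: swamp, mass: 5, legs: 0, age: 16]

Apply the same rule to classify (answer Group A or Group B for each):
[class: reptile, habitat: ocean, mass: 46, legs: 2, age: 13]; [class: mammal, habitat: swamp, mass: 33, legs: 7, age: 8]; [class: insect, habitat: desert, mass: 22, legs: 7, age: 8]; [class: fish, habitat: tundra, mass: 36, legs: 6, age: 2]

Looking at the examples, the only property every 'Group A' case has and every 'Group B' case lacks is: habitat is ocean.
[class: reptile, habitat: ocean, mass: 46, legs: 2, age: 13] — habitat is ocean, hence Group A.
[class: mammal, habitat: swamp, mass: 33, legs: 7, age: 8] — habitat is swamp, hence Group B.
[class: insect, habitat: desert, mass: 22, legs: 7, age: 8] — habitat is desert, hence Group B.
[class: fish, habitat: tundra, mass: 36, legs: 6, age: 2] — habitat is tundra, hence Group B.

Group A, Group B, Group B, Group B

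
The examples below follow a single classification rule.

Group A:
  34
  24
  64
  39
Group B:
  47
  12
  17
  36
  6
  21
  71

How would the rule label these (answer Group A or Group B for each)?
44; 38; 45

The common property of the 'Group A' items is: ≡ 4 (mod 5). No 'Group B' item has it.
44: Group A (44 mod 5 = 4). 38: Group B (38 mod 5 = 3). 45: Group B (45 mod 5 = 0).

Group A, Group B, Group B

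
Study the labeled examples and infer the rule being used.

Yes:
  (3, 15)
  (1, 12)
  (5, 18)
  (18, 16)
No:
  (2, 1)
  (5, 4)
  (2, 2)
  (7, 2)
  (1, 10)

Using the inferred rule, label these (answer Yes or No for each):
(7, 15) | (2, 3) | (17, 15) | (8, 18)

Yes, No, Yes, Yes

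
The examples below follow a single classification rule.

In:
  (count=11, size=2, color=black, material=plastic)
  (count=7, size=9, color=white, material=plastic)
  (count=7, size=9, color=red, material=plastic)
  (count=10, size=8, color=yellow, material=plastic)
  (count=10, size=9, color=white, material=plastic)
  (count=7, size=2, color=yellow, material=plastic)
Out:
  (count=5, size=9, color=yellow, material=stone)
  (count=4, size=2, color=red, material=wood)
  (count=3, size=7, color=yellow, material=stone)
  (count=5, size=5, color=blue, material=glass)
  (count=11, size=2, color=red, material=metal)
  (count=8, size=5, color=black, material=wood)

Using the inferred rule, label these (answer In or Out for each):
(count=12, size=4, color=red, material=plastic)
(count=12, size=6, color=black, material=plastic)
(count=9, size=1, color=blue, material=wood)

The pattern is that an item is 'In' exactly when: material is plastic.

In, In, Out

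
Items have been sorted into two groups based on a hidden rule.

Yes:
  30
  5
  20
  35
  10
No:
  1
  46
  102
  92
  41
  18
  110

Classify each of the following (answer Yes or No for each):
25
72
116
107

The distinguishing property — multiple of 5 AND at most 35 — holds for all the 'Yes' cases and none of the 'No' cases.
25 → 25 = 5·5, 25 ≤ 35 → Yes.
72 → 72 = 5·14 + 2, 72 > 35 → No.
116 → 116 = 5·23 + 1, 116 > 35 → No.
107 → 107 = 5·21 + 2, 107 > 35 → No.

Yes, No, No, No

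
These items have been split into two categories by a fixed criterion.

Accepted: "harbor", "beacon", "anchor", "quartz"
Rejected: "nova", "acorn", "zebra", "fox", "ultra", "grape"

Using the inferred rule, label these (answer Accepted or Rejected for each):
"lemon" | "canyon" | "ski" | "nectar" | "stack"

Rejected, Accepted, Rejected, Accepted, Rejected

The distinguishing property — length 6 — holds for all the 'Accepted' cases and none of the 'Rejected' cases.
Rejected: "lemon", since length 5. Accepted: "canyon", since length 6. Rejected: "ski", since length 3. Accepted: "nectar", since length 6. Rejected: "stack", since length 5.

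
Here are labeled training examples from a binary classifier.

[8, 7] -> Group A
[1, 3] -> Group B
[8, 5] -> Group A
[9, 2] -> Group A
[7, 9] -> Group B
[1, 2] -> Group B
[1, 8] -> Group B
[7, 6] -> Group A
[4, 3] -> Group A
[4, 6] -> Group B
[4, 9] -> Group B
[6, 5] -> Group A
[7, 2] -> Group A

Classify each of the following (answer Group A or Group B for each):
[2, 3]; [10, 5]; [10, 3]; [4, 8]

Group B, Group A, Group A, Group B

The pattern is that an item is 'Group A' exactly when: first > second.
[2, 3] — 2 < 3, hence Group B.
[10, 5] — 10 > 5, hence Group A.
[10, 3] — 10 > 3, hence Group A.
[4, 8] — 4 < 8, hence Group B.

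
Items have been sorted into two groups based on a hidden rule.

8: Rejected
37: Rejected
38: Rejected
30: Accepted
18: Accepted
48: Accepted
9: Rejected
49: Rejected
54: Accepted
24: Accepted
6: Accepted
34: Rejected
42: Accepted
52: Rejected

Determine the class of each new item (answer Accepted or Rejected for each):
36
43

Accepted, Rejected

Looking at the examples, the only property every 'Accepted' case has and every 'Rejected' case lacks is: multiple of 6.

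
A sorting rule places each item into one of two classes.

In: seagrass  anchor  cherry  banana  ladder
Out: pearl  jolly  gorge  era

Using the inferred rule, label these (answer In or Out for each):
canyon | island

In, In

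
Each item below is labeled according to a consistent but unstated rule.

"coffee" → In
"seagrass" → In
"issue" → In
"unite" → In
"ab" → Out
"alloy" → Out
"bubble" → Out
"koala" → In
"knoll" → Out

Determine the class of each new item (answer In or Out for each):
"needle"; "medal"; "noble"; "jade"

In, Out, Out, Out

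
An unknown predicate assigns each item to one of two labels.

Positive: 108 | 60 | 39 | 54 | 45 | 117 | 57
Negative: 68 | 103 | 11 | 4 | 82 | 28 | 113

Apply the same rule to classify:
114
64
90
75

Positive, Negative, Positive, Positive

A rule that fits every label: multiple of 3 — true of each 'Positive' example, false of each 'Negative' one.
114: 114 = 3·38, passes → Positive. 64: 64 = 3·21 + 1, doesn't qualify → Negative. 90: 90 = 3·30, passes → Positive. 75: 75 = 3·25, passes → Positive.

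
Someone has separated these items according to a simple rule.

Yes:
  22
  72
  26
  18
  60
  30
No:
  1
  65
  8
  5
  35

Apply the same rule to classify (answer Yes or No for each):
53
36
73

The common property of the 'Yes' items is: even AND at least 18. No 'No' item has it.

No, Yes, No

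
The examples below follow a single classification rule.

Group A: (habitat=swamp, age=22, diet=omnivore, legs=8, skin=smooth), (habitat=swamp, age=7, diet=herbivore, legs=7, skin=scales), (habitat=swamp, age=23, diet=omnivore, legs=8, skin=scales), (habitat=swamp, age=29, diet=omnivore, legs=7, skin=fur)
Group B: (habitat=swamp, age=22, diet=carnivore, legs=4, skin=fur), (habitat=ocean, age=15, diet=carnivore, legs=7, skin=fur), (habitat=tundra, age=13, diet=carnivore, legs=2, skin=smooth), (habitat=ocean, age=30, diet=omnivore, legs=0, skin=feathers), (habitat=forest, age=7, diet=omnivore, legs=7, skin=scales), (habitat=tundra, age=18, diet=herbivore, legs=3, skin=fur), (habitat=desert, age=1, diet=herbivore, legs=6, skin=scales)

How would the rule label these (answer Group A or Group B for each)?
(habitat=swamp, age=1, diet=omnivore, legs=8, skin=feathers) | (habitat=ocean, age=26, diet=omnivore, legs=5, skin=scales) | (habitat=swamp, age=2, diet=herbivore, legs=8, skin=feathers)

'Group A' ⟺ habitat is swamp AND legs ≥ 6.
(habitat=swamp, age=1, diet=omnivore, legs=8, skin=feathers) — habitat is swamp, legs = 8, hence Group A. (habitat=ocean, age=26, diet=omnivore, legs=5, skin=scales) — habitat is ocean, legs = 5, hence Group B. (habitat=swamp, age=2, diet=herbivore, legs=8, skin=feathers) — habitat is swamp, legs = 8, hence Group A.

Group A, Group B, Group A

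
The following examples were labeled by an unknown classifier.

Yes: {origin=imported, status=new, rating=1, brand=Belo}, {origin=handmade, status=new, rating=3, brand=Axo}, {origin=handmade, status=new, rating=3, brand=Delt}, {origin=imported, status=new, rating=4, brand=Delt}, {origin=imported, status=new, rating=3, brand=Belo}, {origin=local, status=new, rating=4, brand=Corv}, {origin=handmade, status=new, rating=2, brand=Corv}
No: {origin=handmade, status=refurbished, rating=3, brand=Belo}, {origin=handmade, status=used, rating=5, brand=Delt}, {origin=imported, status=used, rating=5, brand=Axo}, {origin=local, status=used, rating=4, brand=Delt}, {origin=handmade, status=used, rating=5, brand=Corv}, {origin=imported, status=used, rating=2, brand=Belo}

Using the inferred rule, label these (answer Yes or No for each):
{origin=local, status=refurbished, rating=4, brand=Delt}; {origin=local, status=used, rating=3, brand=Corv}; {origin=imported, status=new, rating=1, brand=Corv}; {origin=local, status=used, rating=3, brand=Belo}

The simplest hypothesis consistent with all the labels is: status is new.

No, No, Yes, No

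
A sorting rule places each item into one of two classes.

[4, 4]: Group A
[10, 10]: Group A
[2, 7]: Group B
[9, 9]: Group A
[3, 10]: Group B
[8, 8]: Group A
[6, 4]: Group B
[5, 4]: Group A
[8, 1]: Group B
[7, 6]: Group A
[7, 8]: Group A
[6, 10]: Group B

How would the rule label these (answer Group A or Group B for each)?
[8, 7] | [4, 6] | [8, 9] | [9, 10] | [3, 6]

The classifier is using: |first − second| ≤ 1.
[8, 7]: |8−7| = 1, qualifies → Group A.
[4, 6]: |4−6| = 2, fails this test → Group B.
[8, 9]: |8−9| = 1, qualifies → Group A.
[9, 10]: |9−10| = 1, qualifies → Group A.
[3, 6]: |3−6| = 3, fails this test → Group B.

Group A, Group B, Group A, Group A, Group B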